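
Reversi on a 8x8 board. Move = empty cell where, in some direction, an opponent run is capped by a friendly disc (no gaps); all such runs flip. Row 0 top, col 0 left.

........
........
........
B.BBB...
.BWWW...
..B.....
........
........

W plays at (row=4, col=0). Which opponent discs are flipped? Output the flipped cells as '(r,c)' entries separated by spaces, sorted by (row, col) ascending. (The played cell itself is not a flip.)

Dir NW: edge -> no flip
Dir N: opp run (3,0), next='.' -> no flip
Dir NE: first cell '.' (not opp) -> no flip
Dir W: edge -> no flip
Dir E: opp run (4,1) capped by W -> flip
Dir SW: edge -> no flip
Dir S: first cell '.' (not opp) -> no flip
Dir SE: first cell '.' (not opp) -> no flip

Answer: (4,1)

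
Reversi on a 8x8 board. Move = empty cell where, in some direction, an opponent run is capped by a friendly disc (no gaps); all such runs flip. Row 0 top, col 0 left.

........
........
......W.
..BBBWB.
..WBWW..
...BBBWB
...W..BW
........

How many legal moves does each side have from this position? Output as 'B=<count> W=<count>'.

Answer: B=11 W=14

Derivation:
-- B to move --
(1,5): no bracket -> illegal
(1,6): flips 1 -> legal
(1,7): flips 3 -> legal
(2,4): no bracket -> illegal
(2,5): flips 2 -> legal
(2,7): no bracket -> illegal
(3,1): flips 1 -> legal
(3,7): no bracket -> illegal
(4,1): flips 1 -> legal
(4,6): flips 3 -> legal
(4,7): no bracket -> illegal
(5,1): flips 1 -> legal
(5,2): flips 1 -> legal
(6,2): no bracket -> illegal
(6,4): no bracket -> illegal
(6,5): no bracket -> illegal
(7,2): flips 1 -> legal
(7,3): flips 1 -> legal
(7,4): no bracket -> illegal
(7,6): no bracket -> illegal
(7,7): flips 1 -> legal
B mobility = 11
-- W to move --
(2,1): no bracket -> illegal
(2,2): flips 2 -> legal
(2,3): flips 4 -> legal
(2,4): flips 2 -> legal
(2,5): no bracket -> illegal
(2,7): flips 1 -> legal
(3,1): flips 3 -> legal
(3,7): flips 1 -> legal
(4,1): no bracket -> illegal
(4,6): flips 1 -> legal
(4,7): flips 1 -> legal
(5,2): flips 3 -> legal
(6,2): flips 1 -> legal
(6,4): flips 2 -> legal
(6,5): flips 2 -> legal
(7,5): no bracket -> illegal
(7,6): flips 1 -> legal
(7,7): flips 2 -> legal
W mobility = 14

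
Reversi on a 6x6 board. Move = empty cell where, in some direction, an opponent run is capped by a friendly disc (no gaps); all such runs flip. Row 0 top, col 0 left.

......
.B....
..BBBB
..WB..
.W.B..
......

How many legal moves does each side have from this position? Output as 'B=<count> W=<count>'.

-- B to move --
(2,1): flips 1 -> legal
(3,0): no bracket -> illegal
(3,1): flips 1 -> legal
(4,0): no bracket -> illegal
(4,2): flips 1 -> legal
(5,0): flips 2 -> legal
(5,1): no bracket -> illegal
(5,2): no bracket -> illegal
B mobility = 4
-- W to move --
(0,0): no bracket -> illegal
(0,1): no bracket -> illegal
(0,2): no bracket -> illegal
(1,0): no bracket -> illegal
(1,2): flips 1 -> legal
(1,3): no bracket -> illegal
(1,4): flips 1 -> legal
(1,5): no bracket -> illegal
(2,0): no bracket -> illegal
(2,1): no bracket -> illegal
(3,1): no bracket -> illegal
(3,4): flips 1 -> legal
(3,5): no bracket -> illegal
(4,2): no bracket -> illegal
(4,4): no bracket -> illegal
(5,2): no bracket -> illegal
(5,3): no bracket -> illegal
(5,4): flips 1 -> legal
W mobility = 4

Answer: B=4 W=4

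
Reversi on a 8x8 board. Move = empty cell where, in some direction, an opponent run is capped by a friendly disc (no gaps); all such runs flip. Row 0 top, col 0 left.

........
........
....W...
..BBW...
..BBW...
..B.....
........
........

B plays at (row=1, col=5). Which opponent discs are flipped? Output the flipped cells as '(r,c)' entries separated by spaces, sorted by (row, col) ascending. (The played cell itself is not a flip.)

Answer: (2,4)

Derivation:
Dir NW: first cell '.' (not opp) -> no flip
Dir N: first cell '.' (not opp) -> no flip
Dir NE: first cell '.' (not opp) -> no flip
Dir W: first cell '.' (not opp) -> no flip
Dir E: first cell '.' (not opp) -> no flip
Dir SW: opp run (2,4) capped by B -> flip
Dir S: first cell '.' (not opp) -> no flip
Dir SE: first cell '.' (not opp) -> no flip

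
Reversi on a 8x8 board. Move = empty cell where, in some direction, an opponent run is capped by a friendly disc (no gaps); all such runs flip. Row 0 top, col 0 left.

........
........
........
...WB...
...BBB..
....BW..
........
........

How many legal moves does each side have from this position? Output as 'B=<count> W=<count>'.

-- B to move --
(2,2): flips 1 -> legal
(2,3): flips 1 -> legal
(2,4): no bracket -> illegal
(3,2): flips 1 -> legal
(4,2): no bracket -> illegal
(4,6): no bracket -> illegal
(5,6): flips 1 -> legal
(6,4): no bracket -> illegal
(6,5): flips 1 -> legal
(6,6): flips 1 -> legal
B mobility = 6
-- W to move --
(2,3): no bracket -> illegal
(2,4): no bracket -> illegal
(2,5): no bracket -> illegal
(3,2): no bracket -> illegal
(3,5): flips 2 -> legal
(3,6): no bracket -> illegal
(4,2): no bracket -> illegal
(4,6): no bracket -> illegal
(5,2): no bracket -> illegal
(5,3): flips 2 -> legal
(5,6): no bracket -> illegal
(6,3): no bracket -> illegal
(6,4): no bracket -> illegal
(6,5): no bracket -> illegal
W mobility = 2

Answer: B=6 W=2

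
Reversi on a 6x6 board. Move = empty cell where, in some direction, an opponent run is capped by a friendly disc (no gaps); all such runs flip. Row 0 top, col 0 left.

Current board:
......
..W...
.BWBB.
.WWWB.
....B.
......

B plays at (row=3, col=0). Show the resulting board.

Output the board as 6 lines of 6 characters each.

Place B at (3,0); scan 8 dirs for brackets.
Dir NW: edge -> no flip
Dir N: first cell '.' (not opp) -> no flip
Dir NE: first cell 'B' (not opp) -> no flip
Dir W: edge -> no flip
Dir E: opp run (3,1) (3,2) (3,3) capped by B -> flip
Dir SW: edge -> no flip
Dir S: first cell '.' (not opp) -> no flip
Dir SE: first cell '.' (not opp) -> no flip
All flips: (3,1) (3,2) (3,3)

Answer: ......
..W...
.BWBB.
BBBBB.
....B.
......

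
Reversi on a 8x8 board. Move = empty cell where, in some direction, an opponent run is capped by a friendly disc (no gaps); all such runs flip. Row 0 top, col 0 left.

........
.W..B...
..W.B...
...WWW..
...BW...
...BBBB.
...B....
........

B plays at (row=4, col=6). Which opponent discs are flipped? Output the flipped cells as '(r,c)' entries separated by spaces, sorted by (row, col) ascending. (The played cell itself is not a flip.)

Dir NW: opp run (3,5) capped by B -> flip
Dir N: first cell '.' (not opp) -> no flip
Dir NE: first cell '.' (not opp) -> no flip
Dir W: first cell '.' (not opp) -> no flip
Dir E: first cell '.' (not opp) -> no flip
Dir SW: first cell 'B' (not opp) -> no flip
Dir S: first cell 'B' (not opp) -> no flip
Dir SE: first cell '.' (not opp) -> no flip

Answer: (3,5)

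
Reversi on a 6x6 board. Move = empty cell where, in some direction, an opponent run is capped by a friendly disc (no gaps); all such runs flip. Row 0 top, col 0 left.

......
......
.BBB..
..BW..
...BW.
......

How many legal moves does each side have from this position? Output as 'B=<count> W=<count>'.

-- B to move --
(2,4): no bracket -> illegal
(3,4): flips 1 -> legal
(3,5): no bracket -> illegal
(4,2): no bracket -> illegal
(4,5): flips 1 -> legal
(5,3): no bracket -> illegal
(5,4): no bracket -> illegal
(5,5): flips 2 -> legal
B mobility = 3
-- W to move --
(1,0): no bracket -> illegal
(1,1): flips 1 -> legal
(1,2): no bracket -> illegal
(1,3): flips 1 -> legal
(1,4): no bracket -> illegal
(2,0): no bracket -> illegal
(2,4): no bracket -> illegal
(3,0): no bracket -> illegal
(3,1): flips 1 -> legal
(3,4): no bracket -> illegal
(4,1): no bracket -> illegal
(4,2): flips 1 -> legal
(5,2): no bracket -> illegal
(5,3): flips 1 -> legal
(5,4): no bracket -> illegal
W mobility = 5

Answer: B=3 W=5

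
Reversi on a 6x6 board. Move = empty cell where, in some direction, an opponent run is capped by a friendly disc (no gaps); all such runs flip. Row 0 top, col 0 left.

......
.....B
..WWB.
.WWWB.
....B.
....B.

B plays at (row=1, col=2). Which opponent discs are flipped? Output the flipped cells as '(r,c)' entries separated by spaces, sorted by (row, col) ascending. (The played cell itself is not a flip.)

Answer: (2,3)

Derivation:
Dir NW: first cell '.' (not opp) -> no flip
Dir N: first cell '.' (not opp) -> no flip
Dir NE: first cell '.' (not opp) -> no flip
Dir W: first cell '.' (not opp) -> no flip
Dir E: first cell '.' (not opp) -> no flip
Dir SW: first cell '.' (not opp) -> no flip
Dir S: opp run (2,2) (3,2), next='.' -> no flip
Dir SE: opp run (2,3) capped by B -> flip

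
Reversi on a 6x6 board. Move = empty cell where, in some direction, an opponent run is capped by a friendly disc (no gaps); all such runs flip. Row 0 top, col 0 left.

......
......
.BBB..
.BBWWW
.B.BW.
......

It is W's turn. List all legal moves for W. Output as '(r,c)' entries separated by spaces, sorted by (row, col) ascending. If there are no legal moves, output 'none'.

Answer: (1,1) (1,2) (1,3) (3,0) (4,2) (5,2) (5,3)

Derivation:
(1,0): no bracket -> illegal
(1,1): flips 1 -> legal
(1,2): flips 1 -> legal
(1,3): flips 1 -> legal
(1,4): no bracket -> illegal
(2,0): no bracket -> illegal
(2,4): no bracket -> illegal
(3,0): flips 2 -> legal
(4,0): no bracket -> illegal
(4,2): flips 1 -> legal
(5,0): no bracket -> illegal
(5,1): no bracket -> illegal
(5,2): flips 1 -> legal
(5,3): flips 1 -> legal
(5,4): no bracket -> illegal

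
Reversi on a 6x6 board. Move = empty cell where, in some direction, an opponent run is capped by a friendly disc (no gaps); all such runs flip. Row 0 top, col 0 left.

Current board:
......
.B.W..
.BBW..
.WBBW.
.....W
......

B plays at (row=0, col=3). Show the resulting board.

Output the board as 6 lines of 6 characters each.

Answer: ...B..
.B.B..
.BBB..
.WBBW.
.....W
......

Derivation:
Place B at (0,3); scan 8 dirs for brackets.
Dir NW: edge -> no flip
Dir N: edge -> no flip
Dir NE: edge -> no flip
Dir W: first cell '.' (not opp) -> no flip
Dir E: first cell '.' (not opp) -> no flip
Dir SW: first cell '.' (not opp) -> no flip
Dir S: opp run (1,3) (2,3) capped by B -> flip
Dir SE: first cell '.' (not opp) -> no flip
All flips: (1,3) (2,3)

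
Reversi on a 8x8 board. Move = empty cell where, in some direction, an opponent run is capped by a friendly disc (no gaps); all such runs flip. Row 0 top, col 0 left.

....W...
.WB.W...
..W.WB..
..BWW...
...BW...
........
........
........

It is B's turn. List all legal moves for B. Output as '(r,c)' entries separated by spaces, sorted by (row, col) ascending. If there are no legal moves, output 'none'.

Answer: (0,3) (1,0) (2,3) (3,5) (4,5)

Derivation:
(0,0): no bracket -> illegal
(0,1): no bracket -> illegal
(0,2): no bracket -> illegal
(0,3): flips 1 -> legal
(0,5): no bracket -> illegal
(1,0): flips 1 -> legal
(1,3): no bracket -> illegal
(1,5): no bracket -> illegal
(2,0): no bracket -> illegal
(2,1): no bracket -> illegal
(2,3): flips 2 -> legal
(3,1): no bracket -> illegal
(3,5): flips 2 -> legal
(4,2): no bracket -> illegal
(4,5): flips 1 -> legal
(5,3): no bracket -> illegal
(5,4): no bracket -> illegal
(5,5): no bracket -> illegal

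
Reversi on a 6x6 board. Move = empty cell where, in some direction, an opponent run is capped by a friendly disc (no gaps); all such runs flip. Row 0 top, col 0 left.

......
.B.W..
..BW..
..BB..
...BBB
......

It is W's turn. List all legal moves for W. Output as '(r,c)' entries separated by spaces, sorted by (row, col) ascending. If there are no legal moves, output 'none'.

(0,0): no bracket -> illegal
(0,1): no bracket -> illegal
(0,2): no bracket -> illegal
(1,0): no bracket -> illegal
(1,2): no bracket -> illegal
(2,0): no bracket -> illegal
(2,1): flips 1 -> legal
(2,4): no bracket -> illegal
(3,1): flips 1 -> legal
(3,4): no bracket -> illegal
(3,5): no bracket -> illegal
(4,1): flips 1 -> legal
(4,2): no bracket -> illegal
(5,2): no bracket -> illegal
(5,3): flips 2 -> legal
(5,4): no bracket -> illegal
(5,5): no bracket -> illegal

Answer: (2,1) (3,1) (4,1) (5,3)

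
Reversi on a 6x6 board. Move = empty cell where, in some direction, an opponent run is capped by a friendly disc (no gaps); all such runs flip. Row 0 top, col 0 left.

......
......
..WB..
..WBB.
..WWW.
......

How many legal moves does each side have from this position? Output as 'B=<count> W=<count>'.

Answer: B=9 W=5

Derivation:
-- B to move --
(1,1): flips 1 -> legal
(1,2): no bracket -> illegal
(1,3): no bracket -> illegal
(2,1): flips 1 -> legal
(3,1): flips 1 -> legal
(3,5): no bracket -> illegal
(4,1): flips 1 -> legal
(4,5): no bracket -> illegal
(5,1): flips 1 -> legal
(5,2): flips 1 -> legal
(5,3): flips 1 -> legal
(5,4): flips 1 -> legal
(5,5): flips 1 -> legal
B mobility = 9
-- W to move --
(1,2): no bracket -> illegal
(1,3): flips 2 -> legal
(1,4): flips 1 -> legal
(2,4): flips 3 -> legal
(2,5): flips 1 -> legal
(3,5): flips 2 -> legal
(4,5): no bracket -> illegal
W mobility = 5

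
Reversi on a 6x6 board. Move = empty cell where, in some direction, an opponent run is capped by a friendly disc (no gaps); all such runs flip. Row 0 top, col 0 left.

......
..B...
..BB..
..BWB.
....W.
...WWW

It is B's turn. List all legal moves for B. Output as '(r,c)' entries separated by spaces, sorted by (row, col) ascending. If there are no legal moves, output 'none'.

(2,4): no bracket -> illegal
(3,5): no bracket -> illegal
(4,2): no bracket -> illegal
(4,3): flips 1 -> legal
(4,5): no bracket -> illegal
(5,2): no bracket -> illegal

Answer: (4,3)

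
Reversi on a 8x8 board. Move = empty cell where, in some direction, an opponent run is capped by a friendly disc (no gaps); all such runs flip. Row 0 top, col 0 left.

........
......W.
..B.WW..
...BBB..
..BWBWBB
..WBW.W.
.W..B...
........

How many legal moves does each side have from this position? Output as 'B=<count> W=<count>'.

-- B to move --
(0,5): no bracket -> illegal
(0,6): no bracket -> illegal
(0,7): flips 2 -> legal
(1,3): flips 1 -> legal
(1,4): flips 1 -> legal
(1,5): flips 2 -> legal
(1,7): no bracket -> illegal
(2,3): no bracket -> illegal
(2,6): no bracket -> illegal
(2,7): no bracket -> illegal
(3,2): no bracket -> illegal
(3,6): no bracket -> illegal
(4,1): no bracket -> illegal
(5,0): no bracket -> illegal
(5,1): flips 1 -> legal
(5,5): flips 2 -> legal
(5,7): no bracket -> illegal
(6,0): no bracket -> illegal
(6,2): flips 1 -> legal
(6,3): no bracket -> illegal
(6,5): flips 1 -> legal
(6,6): flips 1 -> legal
(6,7): flips 2 -> legal
(7,0): flips 3 -> legal
(7,1): no bracket -> illegal
(7,2): no bracket -> illegal
B mobility = 11
-- W to move --
(1,1): no bracket -> illegal
(1,2): no bracket -> illegal
(1,3): no bracket -> illegal
(2,1): no bracket -> illegal
(2,3): flips 2 -> legal
(2,6): no bracket -> illegal
(3,1): no bracket -> illegal
(3,2): flips 1 -> legal
(3,6): flips 1 -> legal
(3,7): no bracket -> illegal
(4,1): flips 1 -> legal
(5,1): flips 2 -> legal
(5,5): no bracket -> illegal
(5,7): flips 2 -> legal
(6,2): no bracket -> illegal
(6,3): flips 1 -> legal
(6,5): no bracket -> illegal
(7,3): no bracket -> illegal
(7,4): flips 1 -> legal
(7,5): no bracket -> illegal
W mobility = 8

Answer: B=11 W=8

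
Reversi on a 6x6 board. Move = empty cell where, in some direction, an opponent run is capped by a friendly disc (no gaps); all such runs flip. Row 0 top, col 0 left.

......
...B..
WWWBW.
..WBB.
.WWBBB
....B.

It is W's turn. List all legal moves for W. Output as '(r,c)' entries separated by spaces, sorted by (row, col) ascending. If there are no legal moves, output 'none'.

(0,2): flips 1 -> legal
(0,3): no bracket -> illegal
(0,4): flips 1 -> legal
(1,2): no bracket -> illegal
(1,4): flips 1 -> legal
(2,5): no bracket -> illegal
(3,5): flips 2 -> legal
(5,2): no bracket -> illegal
(5,3): no bracket -> illegal
(5,5): flips 2 -> legal

Answer: (0,2) (0,4) (1,4) (3,5) (5,5)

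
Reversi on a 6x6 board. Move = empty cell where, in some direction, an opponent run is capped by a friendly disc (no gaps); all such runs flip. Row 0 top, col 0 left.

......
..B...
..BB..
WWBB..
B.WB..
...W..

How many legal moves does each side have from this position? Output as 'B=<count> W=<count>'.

Answer: B=4 W=6

Derivation:
-- B to move --
(2,0): flips 1 -> legal
(2,1): no bracket -> illegal
(4,1): flips 1 -> legal
(4,4): no bracket -> illegal
(5,1): flips 1 -> legal
(5,2): flips 1 -> legal
(5,4): no bracket -> illegal
B mobility = 4
-- W to move --
(0,1): no bracket -> illegal
(0,2): flips 3 -> legal
(0,3): no bracket -> illegal
(1,1): no bracket -> illegal
(1,3): flips 4 -> legal
(1,4): no bracket -> illegal
(2,1): no bracket -> illegal
(2,4): flips 1 -> legal
(3,4): flips 2 -> legal
(4,1): no bracket -> illegal
(4,4): flips 1 -> legal
(5,0): flips 1 -> legal
(5,1): no bracket -> illegal
(5,2): no bracket -> illegal
(5,4): no bracket -> illegal
W mobility = 6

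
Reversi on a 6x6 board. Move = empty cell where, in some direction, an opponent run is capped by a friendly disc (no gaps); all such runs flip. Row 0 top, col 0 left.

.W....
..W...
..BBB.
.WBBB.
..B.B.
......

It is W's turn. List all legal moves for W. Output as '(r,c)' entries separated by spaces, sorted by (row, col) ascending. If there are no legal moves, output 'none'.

Answer: (1,3) (3,5) (4,5) (5,2) (5,3)

Derivation:
(1,1): no bracket -> illegal
(1,3): flips 1 -> legal
(1,4): no bracket -> illegal
(1,5): no bracket -> illegal
(2,1): no bracket -> illegal
(2,5): no bracket -> illegal
(3,5): flips 3 -> legal
(4,1): no bracket -> illegal
(4,3): no bracket -> illegal
(4,5): flips 2 -> legal
(5,1): no bracket -> illegal
(5,2): flips 3 -> legal
(5,3): flips 1 -> legal
(5,4): no bracket -> illegal
(5,5): no bracket -> illegal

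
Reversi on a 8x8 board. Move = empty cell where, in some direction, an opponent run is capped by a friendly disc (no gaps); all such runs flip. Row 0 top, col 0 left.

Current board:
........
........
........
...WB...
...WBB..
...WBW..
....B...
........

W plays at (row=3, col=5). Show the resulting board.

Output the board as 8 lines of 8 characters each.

Answer: ........
........
........
...WWW..
...WWW..
...WBW..
....B...
........

Derivation:
Place W at (3,5); scan 8 dirs for brackets.
Dir NW: first cell '.' (not opp) -> no flip
Dir N: first cell '.' (not opp) -> no flip
Dir NE: first cell '.' (not opp) -> no flip
Dir W: opp run (3,4) capped by W -> flip
Dir E: first cell '.' (not opp) -> no flip
Dir SW: opp run (4,4) capped by W -> flip
Dir S: opp run (4,5) capped by W -> flip
Dir SE: first cell '.' (not opp) -> no flip
All flips: (3,4) (4,4) (4,5)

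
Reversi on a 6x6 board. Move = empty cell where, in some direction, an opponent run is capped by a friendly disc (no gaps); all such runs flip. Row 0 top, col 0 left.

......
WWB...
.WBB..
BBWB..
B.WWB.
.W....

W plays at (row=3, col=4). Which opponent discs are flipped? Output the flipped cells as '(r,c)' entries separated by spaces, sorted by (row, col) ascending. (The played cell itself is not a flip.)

Answer: (3,3)

Derivation:
Dir NW: opp run (2,3) (1,2), next='.' -> no flip
Dir N: first cell '.' (not opp) -> no flip
Dir NE: first cell '.' (not opp) -> no flip
Dir W: opp run (3,3) capped by W -> flip
Dir E: first cell '.' (not opp) -> no flip
Dir SW: first cell 'W' (not opp) -> no flip
Dir S: opp run (4,4), next='.' -> no flip
Dir SE: first cell '.' (not opp) -> no flip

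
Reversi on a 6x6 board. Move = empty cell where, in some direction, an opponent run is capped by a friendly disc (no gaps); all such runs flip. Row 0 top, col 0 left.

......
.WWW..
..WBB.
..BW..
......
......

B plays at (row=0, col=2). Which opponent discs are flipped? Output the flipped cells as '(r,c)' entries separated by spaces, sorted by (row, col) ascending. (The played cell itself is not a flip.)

Dir NW: edge -> no flip
Dir N: edge -> no flip
Dir NE: edge -> no flip
Dir W: first cell '.' (not opp) -> no flip
Dir E: first cell '.' (not opp) -> no flip
Dir SW: opp run (1,1), next='.' -> no flip
Dir S: opp run (1,2) (2,2) capped by B -> flip
Dir SE: opp run (1,3) capped by B -> flip

Answer: (1,2) (1,3) (2,2)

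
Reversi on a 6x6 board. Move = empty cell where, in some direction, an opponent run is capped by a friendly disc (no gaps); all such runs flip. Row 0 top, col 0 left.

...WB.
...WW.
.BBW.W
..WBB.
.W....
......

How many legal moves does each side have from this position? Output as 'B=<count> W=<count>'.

-- B to move --
(0,2): flips 1 -> legal
(0,5): no bracket -> illegal
(1,2): flips 1 -> legal
(1,5): no bracket -> illegal
(2,4): flips 2 -> legal
(3,0): no bracket -> illegal
(3,1): flips 1 -> legal
(3,5): no bracket -> illegal
(4,0): no bracket -> illegal
(4,2): flips 1 -> legal
(4,3): flips 1 -> legal
(5,0): no bracket -> illegal
(5,1): no bracket -> illegal
(5,2): no bracket -> illegal
B mobility = 6
-- W to move --
(0,5): flips 1 -> legal
(1,0): flips 1 -> legal
(1,1): no bracket -> illegal
(1,2): flips 1 -> legal
(1,5): no bracket -> illegal
(2,0): flips 2 -> legal
(2,4): no bracket -> illegal
(3,0): no bracket -> illegal
(3,1): flips 1 -> legal
(3,5): flips 2 -> legal
(4,2): no bracket -> illegal
(4,3): flips 2 -> legal
(4,4): no bracket -> illegal
(4,5): flips 1 -> legal
W mobility = 8

Answer: B=6 W=8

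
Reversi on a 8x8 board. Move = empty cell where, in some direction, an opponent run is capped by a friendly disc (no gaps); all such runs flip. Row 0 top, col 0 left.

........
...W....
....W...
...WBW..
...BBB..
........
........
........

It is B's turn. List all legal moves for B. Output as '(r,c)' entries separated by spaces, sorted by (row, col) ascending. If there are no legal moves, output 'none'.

Answer: (1,4) (2,2) (2,3) (2,5) (2,6) (3,2) (3,6)

Derivation:
(0,2): no bracket -> illegal
(0,3): no bracket -> illegal
(0,4): no bracket -> illegal
(1,2): no bracket -> illegal
(1,4): flips 1 -> legal
(1,5): no bracket -> illegal
(2,2): flips 1 -> legal
(2,3): flips 1 -> legal
(2,5): flips 1 -> legal
(2,6): flips 1 -> legal
(3,2): flips 1 -> legal
(3,6): flips 1 -> legal
(4,2): no bracket -> illegal
(4,6): no bracket -> illegal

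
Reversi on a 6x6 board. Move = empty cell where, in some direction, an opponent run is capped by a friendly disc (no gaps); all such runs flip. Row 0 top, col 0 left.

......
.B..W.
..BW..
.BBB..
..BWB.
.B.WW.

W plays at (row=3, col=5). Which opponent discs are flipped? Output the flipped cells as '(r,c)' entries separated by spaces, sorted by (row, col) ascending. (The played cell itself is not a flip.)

Dir NW: first cell '.' (not opp) -> no flip
Dir N: first cell '.' (not opp) -> no flip
Dir NE: edge -> no flip
Dir W: first cell '.' (not opp) -> no flip
Dir E: edge -> no flip
Dir SW: opp run (4,4) capped by W -> flip
Dir S: first cell '.' (not opp) -> no flip
Dir SE: edge -> no flip

Answer: (4,4)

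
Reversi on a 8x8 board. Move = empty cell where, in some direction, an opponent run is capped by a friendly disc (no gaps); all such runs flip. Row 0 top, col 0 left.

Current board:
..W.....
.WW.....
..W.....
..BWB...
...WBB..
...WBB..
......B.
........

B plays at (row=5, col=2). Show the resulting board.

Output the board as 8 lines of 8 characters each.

Place B at (5,2); scan 8 dirs for brackets.
Dir NW: first cell '.' (not opp) -> no flip
Dir N: first cell '.' (not opp) -> no flip
Dir NE: opp run (4,3) capped by B -> flip
Dir W: first cell '.' (not opp) -> no flip
Dir E: opp run (5,3) capped by B -> flip
Dir SW: first cell '.' (not opp) -> no flip
Dir S: first cell '.' (not opp) -> no flip
Dir SE: first cell '.' (not opp) -> no flip
All flips: (4,3) (5,3)

Answer: ..W.....
.WW.....
..W.....
..BWB...
...BBB..
..BBBB..
......B.
........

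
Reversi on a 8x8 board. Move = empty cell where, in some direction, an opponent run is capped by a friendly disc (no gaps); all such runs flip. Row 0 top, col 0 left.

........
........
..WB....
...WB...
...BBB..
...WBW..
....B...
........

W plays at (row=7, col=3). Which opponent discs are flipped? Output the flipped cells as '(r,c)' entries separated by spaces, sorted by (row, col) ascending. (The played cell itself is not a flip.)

Answer: (6,4)

Derivation:
Dir NW: first cell '.' (not opp) -> no flip
Dir N: first cell '.' (not opp) -> no flip
Dir NE: opp run (6,4) capped by W -> flip
Dir W: first cell '.' (not opp) -> no flip
Dir E: first cell '.' (not opp) -> no flip
Dir SW: edge -> no flip
Dir S: edge -> no flip
Dir SE: edge -> no flip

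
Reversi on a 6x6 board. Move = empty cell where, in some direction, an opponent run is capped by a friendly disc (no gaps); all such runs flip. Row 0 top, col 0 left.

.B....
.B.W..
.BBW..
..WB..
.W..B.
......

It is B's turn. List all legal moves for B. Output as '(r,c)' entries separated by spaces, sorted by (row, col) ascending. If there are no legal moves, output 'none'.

Answer: (0,3) (0,4) (2,4) (3,1) (4,2) (4,3)

Derivation:
(0,2): no bracket -> illegal
(0,3): flips 2 -> legal
(0,4): flips 1 -> legal
(1,2): no bracket -> illegal
(1,4): no bracket -> illegal
(2,4): flips 1 -> legal
(3,0): no bracket -> illegal
(3,1): flips 1 -> legal
(3,4): no bracket -> illegal
(4,0): no bracket -> illegal
(4,2): flips 1 -> legal
(4,3): flips 1 -> legal
(5,0): no bracket -> illegal
(5,1): no bracket -> illegal
(5,2): no bracket -> illegal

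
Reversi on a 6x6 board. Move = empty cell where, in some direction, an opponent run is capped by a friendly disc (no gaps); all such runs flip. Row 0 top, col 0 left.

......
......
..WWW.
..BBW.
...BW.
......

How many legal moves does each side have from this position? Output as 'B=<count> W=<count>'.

-- B to move --
(1,1): flips 1 -> legal
(1,2): flips 1 -> legal
(1,3): flips 1 -> legal
(1,4): flips 1 -> legal
(1,5): flips 1 -> legal
(2,1): no bracket -> illegal
(2,5): flips 1 -> legal
(3,1): no bracket -> illegal
(3,5): flips 1 -> legal
(4,5): flips 1 -> legal
(5,3): no bracket -> illegal
(5,4): no bracket -> illegal
(5,5): flips 1 -> legal
B mobility = 9
-- W to move --
(2,1): no bracket -> illegal
(3,1): flips 2 -> legal
(4,1): flips 1 -> legal
(4,2): flips 3 -> legal
(5,2): flips 1 -> legal
(5,3): flips 2 -> legal
(5,4): no bracket -> illegal
W mobility = 5

Answer: B=9 W=5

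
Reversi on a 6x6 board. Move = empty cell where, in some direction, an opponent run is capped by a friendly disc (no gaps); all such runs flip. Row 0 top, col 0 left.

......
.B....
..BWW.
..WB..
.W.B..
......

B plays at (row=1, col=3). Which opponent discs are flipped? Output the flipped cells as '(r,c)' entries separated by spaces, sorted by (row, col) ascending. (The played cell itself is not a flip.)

Answer: (2,3)

Derivation:
Dir NW: first cell '.' (not opp) -> no flip
Dir N: first cell '.' (not opp) -> no flip
Dir NE: first cell '.' (not opp) -> no flip
Dir W: first cell '.' (not opp) -> no flip
Dir E: first cell '.' (not opp) -> no flip
Dir SW: first cell 'B' (not opp) -> no flip
Dir S: opp run (2,3) capped by B -> flip
Dir SE: opp run (2,4), next='.' -> no flip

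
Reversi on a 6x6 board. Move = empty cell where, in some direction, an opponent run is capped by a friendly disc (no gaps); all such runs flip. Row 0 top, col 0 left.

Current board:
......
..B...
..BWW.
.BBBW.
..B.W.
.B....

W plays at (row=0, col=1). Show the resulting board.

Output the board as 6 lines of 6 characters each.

Place W at (0,1); scan 8 dirs for brackets.
Dir NW: edge -> no flip
Dir N: edge -> no flip
Dir NE: edge -> no flip
Dir W: first cell '.' (not opp) -> no flip
Dir E: first cell '.' (not opp) -> no flip
Dir SW: first cell '.' (not opp) -> no flip
Dir S: first cell '.' (not opp) -> no flip
Dir SE: opp run (1,2) capped by W -> flip
All flips: (1,2)

Answer: .W....
..W...
..BWW.
.BBBW.
..B.W.
.B....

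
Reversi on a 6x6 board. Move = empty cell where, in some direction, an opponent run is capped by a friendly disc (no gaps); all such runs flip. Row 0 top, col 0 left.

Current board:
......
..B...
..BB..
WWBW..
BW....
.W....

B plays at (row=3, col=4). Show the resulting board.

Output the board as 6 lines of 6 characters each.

Answer: ......
..B...
..BB..
WWBBB.
BW....
.W....

Derivation:
Place B at (3,4); scan 8 dirs for brackets.
Dir NW: first cell 'B' (not opp) -> no flip
Dir N: first cell '.' (not opp) -> no flip
Dir NE: first cell '.' (not opp) -> no flip
Dir W: opp run (3,3) capped by B -> flip
Dir E: first cell '.' (not opp) -> no flip
Dir SW: first cell '.' (not opp) -> no flip
Dir S: first cell '.' (not opp) -> no flip
Dir SE: first cell '.' (not opp) -> no flip
All flips: (3,3)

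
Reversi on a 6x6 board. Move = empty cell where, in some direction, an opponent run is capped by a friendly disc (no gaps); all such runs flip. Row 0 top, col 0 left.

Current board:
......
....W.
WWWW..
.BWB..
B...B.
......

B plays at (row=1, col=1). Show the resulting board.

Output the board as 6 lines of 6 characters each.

Answer: ......
.B..W.
WBBW..
.BWB..
B...B.
......

Derivation:
Place B at (1,1); scan 8 dirs for brackets.
Dir NW: first cell '.' (not opp) -> no flip
Dir N: first cell '.' (not opp) -> no flip
Dir NE: first cell '.' (not opp) -> no flip
Dir W: first cell '.' (not opp) -> no flip
Dir E: first cell '.' (not opp) -> no flip
Dir SW: opp run (2,0), next=edge -> no flip
Dir S: opp run (2,1) capped by B -> flip
Dir SE: opp run (2,2) capped by B -> flip
All flips: (2,1) (2,2)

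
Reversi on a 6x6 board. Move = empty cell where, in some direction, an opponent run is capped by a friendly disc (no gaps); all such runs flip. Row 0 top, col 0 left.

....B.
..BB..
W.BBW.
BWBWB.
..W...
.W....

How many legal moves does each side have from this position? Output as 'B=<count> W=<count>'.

Answer: B=8 W=7

Derivation:
-- B to move --
(1,0): flips 1 -> legal
(1,1): no bracket -> illegal
(1,4): flips 1 -> legal
(1,5): no bracket -> illegal
(2,1): no bracket -> illegal
(2,5): flips 1 -> legal
(3,5): flips 1 -> legal
(4,0): flips 1 -> legal
(4,1): no bracket -> illegal
(4,3): flips 1 -> legal
(4,4): flips 1 -> legal
(5,0): no bracket -> illegal
(5,2): flips 1 -> legal
(5,3): no bracket -> illegal
B mobility = 8
-- W to move --
(0,1): no bracket -> illegal
(0,2): flips 4 -> legal
(0,3): flips 2 -> legal
(0,5): no bracket -> illegal
(1,1): flips 1 -> legal
(1,4): no bracket -> illegal
(1,5): no bracket -> illegal
(2,1): flips 2 -> legal
(2,5): no bracket -> illegal
(3,5): flips 1 -> legal
(4,0): flips 1 -> legal
(4,1): no bracket -> illegal
(4,3): no bracket -> illegal
(4,4): flips 1 -> legal
(4,5): no bracket -> illegal
W mobility = 7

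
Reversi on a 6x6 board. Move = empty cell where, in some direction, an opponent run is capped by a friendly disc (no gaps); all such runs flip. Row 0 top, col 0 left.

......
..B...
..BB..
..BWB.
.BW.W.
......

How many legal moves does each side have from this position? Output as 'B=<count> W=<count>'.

Answer: B=4 W=7

Derivation:
-- B to move --
(2,4): no bracket -> illegal
(3,1): no bracket -> illegal
(3,5): no bracket -> illegal
(4,3): flips 2 -> legal
(4,5): no bracket -> illegal
(5,1): no bracket -> illegal
(5,2): flips 1 -> legal
(5,3): no bracket -> illegal
(5,4): flips 1 -> legal
(5,5): flips 2 -> legal
B mobility = 4
-- W to move --
(0,1): no bracket -> illegal
(0,2): flips 3 -> legal
(0,3): no bracket -> illegal
(1,1): flips 1 -> legal
(1,3): flips 1 -> legal
(1,4): no bracket -> illegal
(2,1): no bracket -> illegal
(2,4): flips 1 -> legal
(2,5): no bracket -> illegal
(3,0): no bracket -> illegal
(3,1): flips 1 -> legal
(3,5): flips 1 -> legal
(4,0): flips 1 -> legal
(4,3): no bracket -> illegal
(4,5): no bracket -> illegal
(5,0): no bracket -> illegal
(5,1): no bracket -> illegal
(5,2): no bracket -> illegal
W mobility = 7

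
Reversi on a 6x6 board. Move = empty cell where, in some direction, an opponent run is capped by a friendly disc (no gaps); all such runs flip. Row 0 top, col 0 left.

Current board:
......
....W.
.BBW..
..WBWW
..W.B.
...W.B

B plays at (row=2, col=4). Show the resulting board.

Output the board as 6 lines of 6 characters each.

Answer: ......
....W.
.BBBB.
..WBBW
..W.B.
...W.B

Derivation:
Place B at (2,4); scan 8 dirs for brackets.
Dir NW: first cell '.' (not opp) -> no flip
Dir N: opp run (1,4), next='.' -> no flip
Dir NE: first cell '.' (not opp) -> no flip
Dir W: opp run (2,3) capped by B -> flip
Dir E: first cell '.' (not opp) -> no flip
Dir SW: first cell 'B' (not opp) -> no flip
Dir S: opp run (3,4) capped by B -> flip
Dir SE: opp run (3,5), next=edge -> no flip
All flips: (2,3) (3,4)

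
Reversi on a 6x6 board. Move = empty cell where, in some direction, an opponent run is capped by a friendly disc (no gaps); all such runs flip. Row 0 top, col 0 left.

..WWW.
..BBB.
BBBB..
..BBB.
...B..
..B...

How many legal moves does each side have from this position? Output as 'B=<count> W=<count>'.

-- B to move --
(0,1): no bracket -> illegal
(0,5): no bracket -> illegal
(1,1): no bracket -> illegal
(1,5): no bracket -> illegal
B mobility = 0
-- W to move --
(0,1): no bracket -> illegal
(0,5): no bracket -> illegal
(1,0): no bracket -> illegal
(1,1): no bracket -> illegal
(1,5): no bracket -> illegal
(2,4): flips 2 -> legal
(2,5): flips 1 -> legal
(3,0): flips 2 -> legal
(3,1): flips 2 -> legal
(3,5): no bracket -> illegal
(4,1): no bracket -> illegal
(4,2): flips 3 -> legal
(4,4): no bracket -> illegal
(4,5): no bracket -> illegal
(5,1): no bracket -> illegal
(5,3): flips 4 -> legal
(5,4): no bracket -> illegal
W mobility = 6

Answer: B=0 W=6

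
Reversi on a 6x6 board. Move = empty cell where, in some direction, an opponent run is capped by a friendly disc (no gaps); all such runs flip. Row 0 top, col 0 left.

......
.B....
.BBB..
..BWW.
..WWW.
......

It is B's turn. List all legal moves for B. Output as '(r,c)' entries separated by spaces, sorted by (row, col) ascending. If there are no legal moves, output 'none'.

(2,4): no bracket -> illegal
(2,5): no bracket -> illegal
(3,1): no bracket -> illegal
(3,5): flips 2 -> legal
(4,1): no bracket -> illegal
(4,5): flips 1 -> legal
(5,1): no bracket -> illegal
(5,2): flips 1 -> legal
(5,3): flips 2 -> legal
(5,4): flips 1 -> legal
(5,5): flips 2 -> legal

Answer: (3,5) (4,5) (5,2) (5,3) (5,4) (5,5)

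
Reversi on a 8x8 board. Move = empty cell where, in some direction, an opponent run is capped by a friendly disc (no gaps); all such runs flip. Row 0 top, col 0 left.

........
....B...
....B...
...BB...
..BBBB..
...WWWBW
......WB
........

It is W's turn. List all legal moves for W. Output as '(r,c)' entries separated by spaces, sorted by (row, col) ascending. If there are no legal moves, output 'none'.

Answer: (0,4) (2,2) (2,3) (3,1) (3,2) (3,5) (3,6) (4,6) (7,7)

Derivation:
(0,3): no bracket -> illegal
(0,4): flips 4 -> legal
(0,5): no bracket -> illegal
(1,3): no bracket -> illegal
(1,5): no bracket -> illegal
(2,2): flips 2 -> legal
(2,3): flips 2 -> legal
(2,5): no bracket -> illegal
(3,1): flips 1 -> legal
(3,2): flips 1 -> legal
(3,5): flips 2 -> legal
(3,6): flips 1 -> legal
(4,1): no bracket -> illegal
(4,6): flips 1 -> legal
(4,7): no bracket -> illegal
(5,1): no bracket -> illegal
(5,2): no bracket -> illegal
(6,5): no bracket -> illegal
(7,6): no bracket -> illegal
(7,7): flips 1 -> legal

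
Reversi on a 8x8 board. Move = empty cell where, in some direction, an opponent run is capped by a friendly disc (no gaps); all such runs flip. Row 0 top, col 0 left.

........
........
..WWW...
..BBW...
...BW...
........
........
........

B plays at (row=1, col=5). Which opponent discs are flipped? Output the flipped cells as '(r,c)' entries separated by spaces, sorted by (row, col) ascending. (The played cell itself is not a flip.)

Answer: (2,4)

Derivation:
Dir NW: first cell '.' (not opp) -> no flip
Dir N: first cell '.' (not opp) -> no flip
Dir NE: first cell '.' (not opp) -> no flip
Dir W: first cell '.' (not opp) -> no flip
Dir E: first cell '.' (not opp) -> no flip
Dir SW: opp run (2,4) capped by B -> flip
Dir S: first cell '.' (not opp) -> no flip
Dir SE: first cell '.' (not opp) -> no flip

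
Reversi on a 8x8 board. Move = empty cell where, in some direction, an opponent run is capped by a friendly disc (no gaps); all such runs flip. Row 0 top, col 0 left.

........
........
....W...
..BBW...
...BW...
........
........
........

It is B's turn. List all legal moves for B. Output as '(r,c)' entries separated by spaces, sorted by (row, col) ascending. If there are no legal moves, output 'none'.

(1,3): no bracket -> illegal
(1,4): no bracket -> illegal
(1,5): flips 1 -> legal
(2,3): no bracket -> illegal
(2,5): flips 1 -> legal
(3,5): flips 1 -> legal
(4,5): flips 1 -> legal
(5,3): no bracket -> illegal
(5,4): no bracket -> illegal
(5,5): flips 1 -> legal

Answer: (1,5) (2,5) (3,5) (4,5) (5,5)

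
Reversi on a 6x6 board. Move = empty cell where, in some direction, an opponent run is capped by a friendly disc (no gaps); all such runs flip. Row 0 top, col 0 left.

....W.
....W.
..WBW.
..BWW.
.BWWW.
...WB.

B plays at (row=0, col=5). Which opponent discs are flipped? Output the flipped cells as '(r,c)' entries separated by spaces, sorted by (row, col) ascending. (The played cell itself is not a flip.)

Answer: (1,4)

Derivation:
Dir NW: edge -> no flip
Dir N: edge -> no flip
Dir NE: edge -> no flip
Dir W: opp run (0,4), next='.' -> no flip
Dir E: edge -> no flip
Dir SW: opp run (1,4) capped by B -> flip
Dir S: first cell '.' (not opp) -> no flip
Dir SE: edge -> no flip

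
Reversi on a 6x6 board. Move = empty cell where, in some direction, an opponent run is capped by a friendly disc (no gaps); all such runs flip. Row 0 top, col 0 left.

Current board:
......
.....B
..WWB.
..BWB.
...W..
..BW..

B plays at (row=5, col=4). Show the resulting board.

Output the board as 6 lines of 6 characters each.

Answer: ......
.....B
..WWB.
..BWB.
...B..
..BBB.

Derivation:
Place B at (5,4); scan 8 dirs for brackets.
Dir NW: opp run (4,3) capped by B -> flip
Dir N: first cell '.' (not opp) -> no flip
Dir NE: first cell '.' (not opp) -> no flip
Dir W: opp run (5,3) capped by B -> flip
Dir E: first cell '.' (not opp) -> no flip
Dir SW: edge -> no flip
Dir S: edge -> no flip
Dir SE: edge -> no flip
All flips: (4,3) (5,3)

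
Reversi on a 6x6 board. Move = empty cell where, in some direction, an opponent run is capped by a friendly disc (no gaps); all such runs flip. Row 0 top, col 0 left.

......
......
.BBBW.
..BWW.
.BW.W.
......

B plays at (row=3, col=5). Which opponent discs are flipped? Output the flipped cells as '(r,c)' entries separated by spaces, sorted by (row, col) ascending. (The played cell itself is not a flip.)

Dir NW: opp run (2,4), next='.' -> no flip
Dir N: first cell '.' (not opp) -> no flip
Dir NE: edge -> no flip
Dir W: opp run (3,4) (3,3) capped by B -> flip
Dir E: edge -> no flip
Dir SW: opp run (4,4), next='.' -> no flip
Dir S: first cell '.' (not opp) -> no flip
Dir SE: edge -> no flip

Answer: (3,3) (3,4)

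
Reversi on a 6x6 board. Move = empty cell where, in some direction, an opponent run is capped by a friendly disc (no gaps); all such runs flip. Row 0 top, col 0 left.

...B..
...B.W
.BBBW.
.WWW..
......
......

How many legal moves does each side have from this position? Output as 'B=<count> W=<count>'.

Answer: B=7 W=7

Derivation:
-- B to move --
(0,4): no bracket -> illegal
(0,5): no bracket -> illegal
(1,4): no bracket -> illegal
(2,0): no bracket -> illegal
(2,5): flips 1 -> legal
(3,0): no bracket -> illegal
(3,4): no bracket -> illegal
(3,5): flips 1 -> legal
(4,0): flips 1 -> legal
(4,1): flips 2 -> legal
(4,2): flips 1 -> legal
(4,3): flips 2 -> legal
(4,4): flips 1 -> legal
B mobility = 7
-- W to move --
(0,2): flips 1 -> legal
(0,4): flips 2 -> legal
(1,0): flips 1 -> legal
(1,1): flips 2 -> legal
(1,2): flips 1 -> legal
(1,4): flips 1 -> legal
(2,0): flips 3 -> legal
(3,0): no bracket -> illegal
(3,4): no bracket -> illegal
W mobility = 7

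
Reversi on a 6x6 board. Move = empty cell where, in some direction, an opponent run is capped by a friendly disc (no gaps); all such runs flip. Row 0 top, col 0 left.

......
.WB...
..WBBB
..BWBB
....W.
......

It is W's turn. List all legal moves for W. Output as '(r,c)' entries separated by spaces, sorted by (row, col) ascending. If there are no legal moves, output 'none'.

(0,1): no bracket -> illegal
(0,2): flips 1 -> legal
(0,3): no bracket -> illegal
(1,3): flips 2 -> legal
(1,4): flips 2 -> legal
(1,5): flips 1 -> legal
(2,1): no bracket -> illegal
(3,1): flips 1 -> legal
(4,1): no bracket -> illegal
(4,2): flips 1 -> legal
(4,3): no bracket -> illegal
(4,5): no bracket -> illegal

Answer: (0,2) (1,3) (1,4) (1,5) (3,1) (4,2)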